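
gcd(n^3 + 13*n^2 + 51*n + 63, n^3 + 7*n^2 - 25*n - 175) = n + 7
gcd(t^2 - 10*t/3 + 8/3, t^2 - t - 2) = t - 2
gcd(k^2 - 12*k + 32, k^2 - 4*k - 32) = k - 8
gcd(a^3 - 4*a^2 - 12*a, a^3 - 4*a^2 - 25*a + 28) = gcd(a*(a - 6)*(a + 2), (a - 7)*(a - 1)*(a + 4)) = 1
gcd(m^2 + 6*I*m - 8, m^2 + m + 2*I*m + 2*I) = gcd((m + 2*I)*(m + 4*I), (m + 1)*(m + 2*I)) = m + 2*I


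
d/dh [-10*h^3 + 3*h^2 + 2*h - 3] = -30*h^2 + 6*h + 2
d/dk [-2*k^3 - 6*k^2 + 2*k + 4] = -6*k^2 - 12*k + 2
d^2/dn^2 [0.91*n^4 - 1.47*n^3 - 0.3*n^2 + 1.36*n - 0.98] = 10.92*n^2 - 8.82*n - 0.6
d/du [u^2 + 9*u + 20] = 2*u + 9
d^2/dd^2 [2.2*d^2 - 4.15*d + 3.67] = 4.40000000000000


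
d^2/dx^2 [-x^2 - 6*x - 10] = -2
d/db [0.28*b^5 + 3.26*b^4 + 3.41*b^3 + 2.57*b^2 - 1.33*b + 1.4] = 1.4*b^4 + 13.04*b^3 + 10.23*b^2 + 5.14*b - 1.33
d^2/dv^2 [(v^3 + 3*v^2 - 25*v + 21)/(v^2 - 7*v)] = 6*(15*v^3 + 21*v^2 - 147*v + 343)/(v^3*(v^3 - 21*v^2 + 147*v - 343))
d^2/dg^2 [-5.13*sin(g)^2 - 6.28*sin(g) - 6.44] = 6.28*sin(g) - 10.26*cos(2*g)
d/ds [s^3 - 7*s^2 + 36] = s*(3*s - 14)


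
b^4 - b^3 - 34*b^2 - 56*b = b*(b - 7)*(b + 2)*(b + 4)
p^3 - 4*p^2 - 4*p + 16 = (p - 4)*(p - 2)*(p + 2)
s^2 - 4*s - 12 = (s - 6)*(s + 2)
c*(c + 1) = c^2 + c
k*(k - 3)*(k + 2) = k^3 - k^2 - 6*k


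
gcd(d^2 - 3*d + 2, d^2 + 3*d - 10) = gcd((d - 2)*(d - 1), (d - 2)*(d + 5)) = d - 2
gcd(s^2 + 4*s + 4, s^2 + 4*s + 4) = s^2 + 4*s + 4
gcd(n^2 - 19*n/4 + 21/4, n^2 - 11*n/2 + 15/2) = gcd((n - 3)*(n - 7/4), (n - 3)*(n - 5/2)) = n - 3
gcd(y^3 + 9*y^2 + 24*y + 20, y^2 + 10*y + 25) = y + 5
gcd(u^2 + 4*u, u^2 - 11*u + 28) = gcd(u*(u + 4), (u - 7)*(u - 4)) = 1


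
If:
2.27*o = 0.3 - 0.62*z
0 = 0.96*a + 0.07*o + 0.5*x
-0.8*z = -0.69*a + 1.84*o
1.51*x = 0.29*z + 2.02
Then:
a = -0.54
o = 0.70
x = 0.94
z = -2.07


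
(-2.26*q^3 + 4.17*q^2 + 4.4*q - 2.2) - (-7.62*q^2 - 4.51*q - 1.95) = -2.26*q^3 + 11.79*q^2 + 8.91*q - 0.25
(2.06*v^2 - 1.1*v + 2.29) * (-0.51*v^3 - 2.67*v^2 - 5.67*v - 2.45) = -1.0506*v^5 - 4.9392*v^4 - 9.9111*v^3 - 4.9243*v^2 - 10.2893*v - 5.6105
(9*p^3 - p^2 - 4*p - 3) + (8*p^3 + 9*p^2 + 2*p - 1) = 17*p^3 + 8*p^2 - 2*p - 4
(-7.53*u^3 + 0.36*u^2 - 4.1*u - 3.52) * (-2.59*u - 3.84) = 19.5027*u^4 + 27.9828*u^3 + 9.2366*u^2 + 24.8608*u + 13.5168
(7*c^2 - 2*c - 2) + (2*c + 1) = 7*c^2 - 1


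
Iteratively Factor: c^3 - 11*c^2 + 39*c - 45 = (c - 3)*(c^2 - 8*c + 15) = (c - 3)^2*(c - 5)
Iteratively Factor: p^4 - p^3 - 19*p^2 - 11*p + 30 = (p + 3)*(p^3 - 4*p^2 - 7*p + 10) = (p - 5)*(p + 3)*(p^2 + p - 2) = (p - 5)*(p + 2)*(p + 3)*(p - 1)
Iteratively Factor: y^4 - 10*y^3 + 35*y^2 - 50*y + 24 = (y - 3)*(y^3 - 7*y^2 + 14*y - 8) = (y - 3)*(y - 1)*(y^2 - 6*y + 8) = (y - 4)*(y - 3)*(y - 1)*(y - 2)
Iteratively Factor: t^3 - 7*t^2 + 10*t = (t)*(t^2 - 7*t + 10) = t*(t - 2)*(t - 5)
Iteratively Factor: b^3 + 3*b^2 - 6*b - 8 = (b + 4)*(b^2 - b - 2) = (b + 1)*(b + 4)*(b - 2)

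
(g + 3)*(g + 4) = g^2 + 7*g + 12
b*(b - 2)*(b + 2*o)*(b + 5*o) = b^4 + 7*b^3*o - 2*b^3 + 10*b^2*o^2 - 14*b^2*o - 20*b*o^2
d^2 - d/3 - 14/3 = (d - 7/3)*(d + 2)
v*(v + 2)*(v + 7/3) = v^3 + 13*v^2/3 + 14*v/3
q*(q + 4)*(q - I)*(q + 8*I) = q^4 + 4*q^3 + 7*I*q^3 + 8*q^2 + 28*I*q^2 + 32*q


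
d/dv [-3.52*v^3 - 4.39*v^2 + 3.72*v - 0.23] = -10.56*v^2 - 8.78*v + 3.72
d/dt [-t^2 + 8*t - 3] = 8 - 2*t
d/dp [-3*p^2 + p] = 1 - 6*p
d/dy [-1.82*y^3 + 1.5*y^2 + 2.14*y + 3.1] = -5.46*y^2 + 3.0*y + 2.14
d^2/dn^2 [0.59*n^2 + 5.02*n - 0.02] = 1.18000000000000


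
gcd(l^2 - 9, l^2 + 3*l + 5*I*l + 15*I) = l + 3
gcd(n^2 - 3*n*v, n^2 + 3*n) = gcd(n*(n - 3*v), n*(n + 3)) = n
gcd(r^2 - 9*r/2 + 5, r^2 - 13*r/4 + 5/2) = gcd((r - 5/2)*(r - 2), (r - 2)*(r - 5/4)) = r - 2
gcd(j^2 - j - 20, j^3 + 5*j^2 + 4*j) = j + 4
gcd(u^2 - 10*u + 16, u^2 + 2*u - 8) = u - 2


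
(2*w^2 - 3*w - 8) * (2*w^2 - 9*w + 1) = 4*w^4 - 24*w^3 + 13*w^2 + 69*w - 8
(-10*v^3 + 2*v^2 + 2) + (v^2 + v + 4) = -10*v^3 + 3*v^2 + v + 6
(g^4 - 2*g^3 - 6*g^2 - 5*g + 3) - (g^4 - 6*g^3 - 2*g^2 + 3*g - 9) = 4*g^3 - 4*g^2 - 8*g + 12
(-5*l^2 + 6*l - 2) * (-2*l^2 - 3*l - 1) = 10*l^4 + 3*l^3 - 9*l^2 + 2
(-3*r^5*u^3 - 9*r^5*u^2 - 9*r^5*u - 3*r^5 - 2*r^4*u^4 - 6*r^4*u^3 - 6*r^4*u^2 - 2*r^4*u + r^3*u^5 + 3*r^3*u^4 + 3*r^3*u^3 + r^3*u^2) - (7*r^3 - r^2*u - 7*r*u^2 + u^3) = -3*r^5*u^3 - 9*r^5*u^2 - 9*r^5*u - 3*r^5 - 2*r^4*u^4 - 6*r^4*u^3 - 6*r^4*u^2 - 2*r^4*u + r^3*u^5 + 3*r^3*u^4 + 3*r^3*u^3 + r^3*u^2 - 7*r^3 + r^2*u + 7*r*u^2 - u^3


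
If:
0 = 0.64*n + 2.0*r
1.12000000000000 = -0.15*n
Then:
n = -7.47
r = 2.39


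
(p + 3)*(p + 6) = p^2 + 9*p + 18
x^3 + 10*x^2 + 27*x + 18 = (x + 1)*(x + 3)*(x + 6)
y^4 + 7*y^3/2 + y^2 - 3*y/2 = y*(y - 1/2)*(y + 1)*(y + 3)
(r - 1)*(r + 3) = r^2 + 2*r - 3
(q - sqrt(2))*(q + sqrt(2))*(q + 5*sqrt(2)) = q^3 + 5*sqrt(2)*q^2 - 2*q - 10*sqrt(2)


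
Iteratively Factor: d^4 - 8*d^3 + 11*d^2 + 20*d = (d + 1)*(d^3 - 9*d^2 + 20*d) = d*(d + 1)*(d^2 - 9*d + 20) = d*(d - 5)*(d + 1)*(d - 4)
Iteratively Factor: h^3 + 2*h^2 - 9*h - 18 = (h + 3)*(h^2 - h - 6) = (h + 2)*(h + 3)*(h - 3)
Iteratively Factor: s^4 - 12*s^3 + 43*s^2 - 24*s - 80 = (s - 4)*(s^3 - 8*s^2 + 11*s + 20) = (s - 4)*(s + 1)*(s^2 - 9*s + 20) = (s - 5)*(s - 4)*(s + 1)*(s - 4)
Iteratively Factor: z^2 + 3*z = (z)*(z + 3)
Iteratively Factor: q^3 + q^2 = (q)*(q^2 + q) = q*(q + 1)*(q)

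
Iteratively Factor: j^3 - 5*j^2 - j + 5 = (j - 1)*(j^2 - 4*j - 5) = (j - 5)*(j - 1)*(j + 1)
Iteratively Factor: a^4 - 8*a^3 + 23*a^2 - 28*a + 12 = (a - 3)*(a^3 - 5*a^2 + 8*a - 4) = (a - 3)*(a - 2)*(a^2 - 3*a + 2) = (a - 3)*(a - 2)*(a - 1)*(a - 2)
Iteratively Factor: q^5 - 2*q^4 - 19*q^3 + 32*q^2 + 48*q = (q - 3)*(q^4 + q^3 - 16*q^2 - 16*q) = (q - 3)*(q + 4)*(q^3 - 3*q^2 - 4*q) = (q - 4)*(q - 3)*(q + 4)*(q^2 + q) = (q - 4)*(q - 3)*(q + 1)*(q + 4)*(q)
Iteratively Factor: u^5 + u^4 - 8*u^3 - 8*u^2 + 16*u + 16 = (u + 2)*(u^4 - u^3 - 6*u^2 + 4*u + 8) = (u - 2)*(u + 2)*(u^3 + u^2 - 4*u - 4) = (u - 2)*(u + 2)^2*(u^2 - u - 2) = (u - 2)^2*(u + 2)^2*(u + 1)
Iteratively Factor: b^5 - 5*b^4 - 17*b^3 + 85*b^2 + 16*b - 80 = (b - 1)*(b^4 - 4*b^3 - 21*b^2 + 64*b + 80) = (b - 1)*(b + 1)*(b^3 - 5*b^2 - 16*b + 80) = (b - 1)*(b + 1)*(b + 4)*(b^2 - 9*b + 20) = (b - 5)*(b - 1)*(b + 1)*(b + 4)*(b - 4)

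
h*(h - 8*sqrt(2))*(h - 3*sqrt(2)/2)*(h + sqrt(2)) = h^4 - 17*sqrt(2)*h^3/2 + 5*h^2 + 24*sqrt(2)*h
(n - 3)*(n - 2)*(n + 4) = n^3 - n^2 - 14*n + 24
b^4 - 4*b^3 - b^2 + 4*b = b*(b - 4)*(b - 1)*(b + 1)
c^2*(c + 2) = c^3 + 2*c^2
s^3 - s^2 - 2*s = s*(s - 2)*(s + 1)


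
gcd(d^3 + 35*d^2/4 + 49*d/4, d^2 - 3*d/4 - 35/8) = d + 7/4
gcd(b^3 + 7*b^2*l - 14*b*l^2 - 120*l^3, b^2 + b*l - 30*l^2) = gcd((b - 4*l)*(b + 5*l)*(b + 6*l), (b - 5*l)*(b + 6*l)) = b + 6*l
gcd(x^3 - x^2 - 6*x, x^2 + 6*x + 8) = x + 2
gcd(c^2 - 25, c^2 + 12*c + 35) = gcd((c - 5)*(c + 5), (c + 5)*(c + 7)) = c + 5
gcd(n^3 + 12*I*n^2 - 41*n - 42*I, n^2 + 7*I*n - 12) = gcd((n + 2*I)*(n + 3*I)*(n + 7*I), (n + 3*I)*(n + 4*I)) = n + 3*I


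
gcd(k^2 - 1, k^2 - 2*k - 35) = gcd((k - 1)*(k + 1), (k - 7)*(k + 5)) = 1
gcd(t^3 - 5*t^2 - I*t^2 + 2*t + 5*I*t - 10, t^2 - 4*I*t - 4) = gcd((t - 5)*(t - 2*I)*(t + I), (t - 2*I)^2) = t - 2*I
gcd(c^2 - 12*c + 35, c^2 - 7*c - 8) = 1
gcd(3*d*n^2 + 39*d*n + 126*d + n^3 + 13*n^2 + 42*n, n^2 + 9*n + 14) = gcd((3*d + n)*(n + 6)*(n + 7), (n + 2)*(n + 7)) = n + 7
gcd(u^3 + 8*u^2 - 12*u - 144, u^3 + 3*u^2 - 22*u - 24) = u^2 + 2*u - 24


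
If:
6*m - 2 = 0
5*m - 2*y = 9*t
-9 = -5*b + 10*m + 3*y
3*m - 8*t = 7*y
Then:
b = 340/141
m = 1/3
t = 29/141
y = -13/141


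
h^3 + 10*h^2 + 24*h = h*(h + 4)*(h + 6)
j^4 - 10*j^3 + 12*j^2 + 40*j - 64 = (j - 8)*(j - 2)^2*(j + 2)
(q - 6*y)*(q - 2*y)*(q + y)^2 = q^4 - 6*q^3*y - 3*q^2*y^2 + 16*q*y^3 + 12*y^4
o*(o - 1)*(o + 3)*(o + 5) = o^4 + 7*o^3 + 7*o^2 - 15*o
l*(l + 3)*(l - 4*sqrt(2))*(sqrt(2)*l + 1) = sqrt(2)*l^4 - 7*l^3 + 3*sqrt(2)*l^3 - 21*l^2 - 4*sqrt(2)*l^2 - 12*sqrt(2)*l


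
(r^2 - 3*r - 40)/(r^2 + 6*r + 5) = (r - 8)/(r + 1)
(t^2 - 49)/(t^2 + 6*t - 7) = (t - 7)/(t - 1)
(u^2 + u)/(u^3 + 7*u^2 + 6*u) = 1/(u + 6)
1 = 1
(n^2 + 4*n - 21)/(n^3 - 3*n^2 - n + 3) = (n + 7)/(n^2 - 1)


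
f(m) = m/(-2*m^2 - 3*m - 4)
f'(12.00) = 0.00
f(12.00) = -0.04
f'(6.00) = 0.01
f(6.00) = -0.06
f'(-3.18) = 0.08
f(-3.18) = 0.22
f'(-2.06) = 0.11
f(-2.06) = 0.33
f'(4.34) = 0.01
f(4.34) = -0.08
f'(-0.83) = -0.31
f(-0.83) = 0.29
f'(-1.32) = -0.04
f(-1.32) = 0.37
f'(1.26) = -0.01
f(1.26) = -0.12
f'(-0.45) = -0.39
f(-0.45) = 0.15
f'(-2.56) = 0.10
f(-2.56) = 0.27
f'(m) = m*(4*m + 3)/(-2*m^2 - 3*m - 4)^2 + 1/(-2*m^2 - 3*m - 4) = 2*(m^2 - 2)/(4*m^4 + 12*m^3 + 25*m^2 + 24*m + 16)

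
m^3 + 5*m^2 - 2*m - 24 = (m - 2)*(m + 3)*(m + 4)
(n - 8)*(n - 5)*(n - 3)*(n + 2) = n^4 - 14*n^3 + 47*n^2 + 38*n - 240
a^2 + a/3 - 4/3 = (a - 1)*(a + 4/3)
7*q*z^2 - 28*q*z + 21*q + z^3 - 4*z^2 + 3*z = (7*q + z)*(z - 3)*(z - 1)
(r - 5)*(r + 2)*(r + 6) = r^3 + 3*r^2 - 28*r - 60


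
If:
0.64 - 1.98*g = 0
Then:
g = 0.32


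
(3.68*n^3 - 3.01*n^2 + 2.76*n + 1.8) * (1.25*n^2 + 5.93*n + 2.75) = 4.6*n^5 + 18.0599*n^4 - 4.2793*n^3 + 10.3393*n^2 + 18.264*n + 4.95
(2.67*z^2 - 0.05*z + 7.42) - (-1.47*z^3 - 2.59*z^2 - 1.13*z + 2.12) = 1.47*z^3 + 5.26*z^2 + 1.08*z + 5.3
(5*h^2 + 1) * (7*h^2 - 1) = 35*h^4 + 2*h^2 - 1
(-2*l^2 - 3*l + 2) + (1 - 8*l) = -2*l^2 - 11*l + 3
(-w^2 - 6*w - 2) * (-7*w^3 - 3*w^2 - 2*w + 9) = 7*w^5 + 45*w^4 + 34*w^3 + 9*w^2 - 50*w - 18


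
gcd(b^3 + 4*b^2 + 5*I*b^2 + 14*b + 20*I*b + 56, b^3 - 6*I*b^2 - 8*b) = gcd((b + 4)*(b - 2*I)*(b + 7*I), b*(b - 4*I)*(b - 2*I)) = b - 2*I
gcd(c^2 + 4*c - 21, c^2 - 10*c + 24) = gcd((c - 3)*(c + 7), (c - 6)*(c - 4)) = 1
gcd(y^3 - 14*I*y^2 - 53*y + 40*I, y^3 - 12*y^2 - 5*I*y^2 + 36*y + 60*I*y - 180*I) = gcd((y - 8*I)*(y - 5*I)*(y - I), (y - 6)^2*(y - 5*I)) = y - 5*I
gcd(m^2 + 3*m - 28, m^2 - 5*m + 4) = m - 4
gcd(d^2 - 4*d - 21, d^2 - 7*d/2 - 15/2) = 1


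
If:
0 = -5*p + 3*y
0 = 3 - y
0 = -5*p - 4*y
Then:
No Solution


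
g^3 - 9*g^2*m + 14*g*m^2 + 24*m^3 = (g - 6*m)*(g - 4*m)*(g + m)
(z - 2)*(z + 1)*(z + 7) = z^3 + 6*z^2 - 9*z - 14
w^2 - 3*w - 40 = (w - 8)*(w + 5)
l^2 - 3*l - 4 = (l - 4)*(l + 1)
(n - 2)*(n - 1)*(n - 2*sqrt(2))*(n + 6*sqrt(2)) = n^4 - 3*n^3 + 4*sqrt(2)*n^3 - 22*n^2 - 12*sqrt(2)*n^2 + 8*sqrt(2)*n + 72*n - 48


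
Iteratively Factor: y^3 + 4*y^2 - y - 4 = (y + 1)*(y^2 + 3*y - 4) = (y + 1)*(y + 4)*(y - 1)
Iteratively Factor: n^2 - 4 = (n + 2)*(n - 2)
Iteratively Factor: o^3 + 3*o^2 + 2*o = (o + 2)*(o^2 + o) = o*(o + 2)*(o + 1)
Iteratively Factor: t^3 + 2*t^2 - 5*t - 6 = (t + 3)*(t^2 - t - 2) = (t - 2)*(t + 3)*(t + 1)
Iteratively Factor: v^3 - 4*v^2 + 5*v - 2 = (v - 1)*(v^2 - 3*v + 2) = (v - 2)*(v - 1)*(v - 1)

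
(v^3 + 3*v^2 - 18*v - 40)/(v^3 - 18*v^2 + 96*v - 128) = (v^3 + 3*v^2 - 18*v - 40)/(v^3 - 18*v^2 + 96*v - 128)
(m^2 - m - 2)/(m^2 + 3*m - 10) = (m + 1)/(m + 5)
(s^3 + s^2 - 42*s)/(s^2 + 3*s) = (s^2 + s - 42)/(s + 3)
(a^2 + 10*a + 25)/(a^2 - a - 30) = (a + 5)/(a - 6)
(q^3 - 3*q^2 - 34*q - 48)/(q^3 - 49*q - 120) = (q + 2)/(q + 5)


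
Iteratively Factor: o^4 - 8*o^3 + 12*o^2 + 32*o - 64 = (o - 4)*(o^3 - 4*o^2 - 4*o + 16) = (o - 4)^2*(o^2 - 4) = (o - 4)^2*(o - 2)*(o + 2)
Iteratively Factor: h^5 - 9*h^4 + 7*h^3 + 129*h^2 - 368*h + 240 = (h - 1)*(h^4 - 8*h^3 - h^2 + 128*h - 240) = (h - 1)*(h + 4)*(h^3 - 12*h^2 + 47*h - 60) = (h - 5)*(h - 1)*(h + 4)*(h^2 - 7*h + 12) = (h - 5)*(h - 3)*(h - 1)*(h + 4)*(h - 4)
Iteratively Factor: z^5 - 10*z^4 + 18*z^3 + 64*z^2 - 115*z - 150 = (z - 5)*(z^4 - 5*z^3 - 7*z^2 + 29*z + 30) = (z - 5)*(z + 1)*(z^3 - 6*z^2 - z + 30) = (z - 5)*(z - 3)*(z + 1)*(z^2 - 3*z - 10) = (z - 5)*(z - 3)*(z + 1)*(z + 2)*(z - 5)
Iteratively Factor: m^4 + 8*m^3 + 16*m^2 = (m)*(m^3 + 8*m^2 + 16*m) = m*(m + 4)*(m^2 + 4*m) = m*(m + 4)^2*(m)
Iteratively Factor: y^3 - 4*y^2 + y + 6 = (y + 1)*(y^2 - 5*y + 6) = (y - 2)*(y + 1)*(y - 3)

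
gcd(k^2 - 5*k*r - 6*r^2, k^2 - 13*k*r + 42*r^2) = -k + 6*r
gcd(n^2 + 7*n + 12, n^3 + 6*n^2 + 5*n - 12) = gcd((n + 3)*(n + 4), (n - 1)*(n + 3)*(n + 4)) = n^2 + 7*n + 12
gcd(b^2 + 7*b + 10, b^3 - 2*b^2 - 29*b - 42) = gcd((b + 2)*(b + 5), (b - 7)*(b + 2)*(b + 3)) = b + 2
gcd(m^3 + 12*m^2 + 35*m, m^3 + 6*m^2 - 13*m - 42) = m + 7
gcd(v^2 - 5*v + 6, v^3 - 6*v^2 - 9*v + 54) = v - 3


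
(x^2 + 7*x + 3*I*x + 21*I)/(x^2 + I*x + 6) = (x + 7)/(x - 2*I)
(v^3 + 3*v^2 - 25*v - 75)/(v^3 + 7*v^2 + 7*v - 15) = (v - 5)/(v - 1)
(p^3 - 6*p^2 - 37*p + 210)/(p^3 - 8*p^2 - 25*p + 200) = (p^2 - p - 42)/(p^2 - 3*p - 40)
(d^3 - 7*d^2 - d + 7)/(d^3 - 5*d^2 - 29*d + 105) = (d^2 - 1)/(d^2 + 2*d - 15)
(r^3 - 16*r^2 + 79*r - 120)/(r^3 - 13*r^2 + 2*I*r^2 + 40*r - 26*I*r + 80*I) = (r - 3)/(r + 2*I)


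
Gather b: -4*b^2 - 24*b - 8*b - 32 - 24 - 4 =-4*b^2 - 32*b - 60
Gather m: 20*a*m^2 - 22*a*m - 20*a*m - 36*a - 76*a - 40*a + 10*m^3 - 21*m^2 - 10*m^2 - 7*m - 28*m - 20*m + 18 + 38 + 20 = -152*a + 10*m^3 + m^2*(20*a - 31) + m*(-42*a - 55) + 76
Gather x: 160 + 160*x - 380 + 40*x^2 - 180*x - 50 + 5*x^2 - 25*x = 45*x^2 - 45*x - 270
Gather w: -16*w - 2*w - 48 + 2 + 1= -18*w - 45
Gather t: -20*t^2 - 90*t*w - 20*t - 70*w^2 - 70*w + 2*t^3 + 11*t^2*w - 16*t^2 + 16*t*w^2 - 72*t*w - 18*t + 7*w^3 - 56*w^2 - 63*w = 2*t^3 + t^2*(11*w - 36) + t*(16*w^2 - 162*w - 38) + 7*w^3 - 126*w^2 - 133*w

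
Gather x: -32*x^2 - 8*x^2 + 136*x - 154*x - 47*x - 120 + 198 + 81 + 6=-40*x^2 - 65*x + 165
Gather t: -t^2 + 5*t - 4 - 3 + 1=-t^2 + 5*t - 6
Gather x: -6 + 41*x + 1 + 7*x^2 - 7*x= 7*x^2 + 34*x - 5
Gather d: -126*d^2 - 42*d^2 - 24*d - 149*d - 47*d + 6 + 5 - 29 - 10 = -168*d^2 - 220*d - 28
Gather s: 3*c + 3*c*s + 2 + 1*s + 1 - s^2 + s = 3*c - s^2 + s*(3*c + 2) + 3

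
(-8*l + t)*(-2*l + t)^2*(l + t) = -32*l^4 + 4*l^3*t + 24*l^2*t^2 - 11*l*t^3 + t^4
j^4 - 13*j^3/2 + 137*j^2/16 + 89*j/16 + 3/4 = (j - 4)*(j - 3)*(j + 1/4)^2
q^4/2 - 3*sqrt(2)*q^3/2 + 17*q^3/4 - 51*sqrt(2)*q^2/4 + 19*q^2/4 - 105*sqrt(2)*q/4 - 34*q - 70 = (q/2 + sqrt(2)/2)*(q + 7/2)*(q + 5)*(q - 4*sqrt(2))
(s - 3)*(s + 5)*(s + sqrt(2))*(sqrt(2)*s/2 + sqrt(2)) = sqrt(2)*s^4/2 + s^3 + 2*sqrt(2)*s^3 - 11*sqrt(2)*s^2/2 + 4*s^2 - 15*sqrt(2)*s - 11*s - 30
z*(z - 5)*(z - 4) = z^3 - 9*z^2 + 20*z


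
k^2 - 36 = (k - 6)*(k + 6)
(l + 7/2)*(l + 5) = l^2 + 17*l/2 + 35/2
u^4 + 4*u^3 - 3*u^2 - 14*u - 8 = (u - 2)*(u + 1)^2*(u + 4)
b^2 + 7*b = b*(b + 7)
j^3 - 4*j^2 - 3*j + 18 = (j - 3)^2*(j + 2)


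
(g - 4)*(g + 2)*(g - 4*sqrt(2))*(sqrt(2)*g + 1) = sqrt(2)*g^4 - 7*g^3 - 2*sqrt(2)*g^3 - 12*sqrt(2)*g^2 + 14*g^2 + 8*sqrt(2)*g + 56*g + 32*sqrt(2)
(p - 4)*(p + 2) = p^2 - 2*p - 8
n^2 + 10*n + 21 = (n + 3)*(n + 7)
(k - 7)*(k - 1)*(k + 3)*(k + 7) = k^4 + 2*k^3 - 52*k^2 - 98*k + 147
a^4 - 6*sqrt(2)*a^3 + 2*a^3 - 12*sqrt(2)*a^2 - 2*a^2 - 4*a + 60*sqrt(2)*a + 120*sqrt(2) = (a + 2)*(a - 5*sqrt(2))*(a - 3*sqrt(2))*(a + 2*sqrt(2))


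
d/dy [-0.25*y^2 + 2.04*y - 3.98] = 2.04 - 0.5*y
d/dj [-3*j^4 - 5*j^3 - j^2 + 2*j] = -12*j^3 - 15*j^2 - 2*j + 2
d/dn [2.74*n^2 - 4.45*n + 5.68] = 5.48*n - 4.45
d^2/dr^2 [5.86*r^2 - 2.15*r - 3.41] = 11.7200000000000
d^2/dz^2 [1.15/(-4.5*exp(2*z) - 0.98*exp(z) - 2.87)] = (-1.15*(9.0*exp(z) + 0.98)*(18.0*exp(z) + 1.96)*exp(z) + (20.7*exp(z) + 1.127)*(4.5*exp(2*z) + 0.98*exp(z) + 2.87))*exp(z)/(4.5*exp(2*z) + 0.98*exp(z) + 2.87)^3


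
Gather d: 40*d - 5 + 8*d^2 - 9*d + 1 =8*d^2 + 31*d - 4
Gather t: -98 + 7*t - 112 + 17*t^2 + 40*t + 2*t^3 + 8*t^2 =2*t^3 + 25*t^2 + 47*t - 210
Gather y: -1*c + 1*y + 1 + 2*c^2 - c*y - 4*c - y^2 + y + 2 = 2*c^2 - 5*c - y^2 + y*(2 - c) + 3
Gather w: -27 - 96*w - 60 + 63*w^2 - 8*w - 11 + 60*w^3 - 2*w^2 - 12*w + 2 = 60*w^3 + 61*w^2 - 116*w - 96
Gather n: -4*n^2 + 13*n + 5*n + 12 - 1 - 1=-4*n^2 + 18*n + 10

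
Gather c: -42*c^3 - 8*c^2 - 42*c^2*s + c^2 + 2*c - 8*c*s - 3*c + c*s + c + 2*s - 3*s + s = -42*c^3 + c^2*(-42*s - 7) - 7*c*s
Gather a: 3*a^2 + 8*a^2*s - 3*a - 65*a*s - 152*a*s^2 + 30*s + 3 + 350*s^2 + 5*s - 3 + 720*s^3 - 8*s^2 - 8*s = a^2*(8*s + 3) + a*(-152*s^2 - 65*s - 3) + 720*s^3 + 342*s^2 + 27*s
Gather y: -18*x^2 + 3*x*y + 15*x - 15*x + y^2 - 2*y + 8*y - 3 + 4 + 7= -18*x^2 + y^2 + y*(3*x + 6) + 8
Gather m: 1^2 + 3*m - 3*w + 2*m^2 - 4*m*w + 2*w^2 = 2*m^2 + m*(3 - 4*w) + 2*w^2 - 3*w + 1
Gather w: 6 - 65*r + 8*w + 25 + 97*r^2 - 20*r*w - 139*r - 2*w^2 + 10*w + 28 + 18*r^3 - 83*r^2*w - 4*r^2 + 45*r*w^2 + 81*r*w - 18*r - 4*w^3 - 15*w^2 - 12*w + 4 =18*r^3 + 93*r^2 - 222*r - 4*w^3 + w^2*(45*r - 17) + w*(-83*r^2 + 61*r + 6) + 63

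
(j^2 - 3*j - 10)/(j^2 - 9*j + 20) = (j + 2)/(j - 4)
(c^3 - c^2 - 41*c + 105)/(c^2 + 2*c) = (c^3 - c^2 - 41*c + 105)/(c*(c + 2))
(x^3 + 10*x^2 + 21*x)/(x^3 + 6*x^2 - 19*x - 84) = x/(x - 4)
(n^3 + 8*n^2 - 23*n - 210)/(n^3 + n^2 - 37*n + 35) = (n + 6)/(n - 1)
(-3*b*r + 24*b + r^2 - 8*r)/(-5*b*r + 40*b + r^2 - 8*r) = (-3*b + r)/(-5*b + r)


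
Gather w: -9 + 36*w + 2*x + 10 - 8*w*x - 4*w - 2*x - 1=w*(32 - 8*x)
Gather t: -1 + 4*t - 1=4*t - 2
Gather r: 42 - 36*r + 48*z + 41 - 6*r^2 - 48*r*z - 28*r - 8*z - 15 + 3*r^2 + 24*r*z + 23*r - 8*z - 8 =-3*r^2 + r*(-24*z - 41) + 32*z + 60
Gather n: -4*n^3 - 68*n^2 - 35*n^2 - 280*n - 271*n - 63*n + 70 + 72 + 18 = -4*n^3 - 103*n^2 - 614*n + 160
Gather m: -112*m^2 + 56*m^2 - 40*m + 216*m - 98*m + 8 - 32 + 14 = -56*m^2 + 78*m - 10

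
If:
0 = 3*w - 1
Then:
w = 1/3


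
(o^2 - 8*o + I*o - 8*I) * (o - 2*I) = o^3 - 8*o^2 - I*o^2 + 2*o + 8*I*o - 16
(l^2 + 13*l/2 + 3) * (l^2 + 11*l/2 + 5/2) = l^4 + 12*l^3 + 165*l^2/4 + 131*l/4 + 15/2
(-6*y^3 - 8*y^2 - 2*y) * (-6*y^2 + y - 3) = 36*y^5 + 42*y^4 + 22*y^3 + 22*y^2 + 6*y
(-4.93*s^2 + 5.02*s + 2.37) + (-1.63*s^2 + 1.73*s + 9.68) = -6.56*s^2 + 6.75*s + 12.05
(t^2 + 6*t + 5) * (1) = t^2 + 6*t + 5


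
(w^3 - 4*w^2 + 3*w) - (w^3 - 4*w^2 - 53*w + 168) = 56*w - 168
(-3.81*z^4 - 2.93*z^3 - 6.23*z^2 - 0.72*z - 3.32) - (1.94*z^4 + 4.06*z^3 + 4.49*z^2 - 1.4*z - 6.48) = -5.75*z^4 - 6.99*z^3 - 10.72*z^2 + 0.68*z + 3.16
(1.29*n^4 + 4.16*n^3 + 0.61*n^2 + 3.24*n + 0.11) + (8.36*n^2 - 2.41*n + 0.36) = 1.29*n^4 + 4.16*n^3 + 8.97*n^2 + 0.83*n + 0.47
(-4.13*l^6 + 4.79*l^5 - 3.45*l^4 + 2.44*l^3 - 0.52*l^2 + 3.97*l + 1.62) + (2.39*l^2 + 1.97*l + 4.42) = -4.13*l^6 + 4.79*l^5 - 3.45*l^4 + 2.44*l^3 + 1.87*l^2 + 5.94*l + 6.04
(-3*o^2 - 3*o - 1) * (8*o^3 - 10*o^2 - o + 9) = -24*o^5 + 6*o^4 + 25*o^3 - 14*o^2 - 26*o - 9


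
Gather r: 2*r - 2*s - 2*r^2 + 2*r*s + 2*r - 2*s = -2*r^2 + r*(2*s + 4) - 4*s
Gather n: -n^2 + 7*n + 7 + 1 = -n^2 + 7*n + 8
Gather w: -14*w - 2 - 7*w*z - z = w*(-7*z - 14) - z - 2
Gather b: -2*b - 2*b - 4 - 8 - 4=-4*b - 16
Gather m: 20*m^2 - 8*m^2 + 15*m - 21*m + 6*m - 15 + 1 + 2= 12*m^2 - 12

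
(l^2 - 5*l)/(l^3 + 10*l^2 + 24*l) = (l - 5)/(l^2 + 10*l + 24)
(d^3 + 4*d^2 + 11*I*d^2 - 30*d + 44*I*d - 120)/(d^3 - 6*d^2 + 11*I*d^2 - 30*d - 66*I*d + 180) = (d + 4)/(d - 6)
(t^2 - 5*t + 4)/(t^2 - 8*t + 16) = (t - 1)/(t - 4)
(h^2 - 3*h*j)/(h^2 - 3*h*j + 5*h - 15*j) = h/(h + 5)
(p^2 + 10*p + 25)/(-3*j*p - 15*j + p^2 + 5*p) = (p + 5)/(-3*j + p)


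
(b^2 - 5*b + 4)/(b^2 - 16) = (b - 1)/(b + 4)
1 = 1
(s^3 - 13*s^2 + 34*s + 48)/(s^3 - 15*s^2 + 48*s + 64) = (s - 6)/(s - 8)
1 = 1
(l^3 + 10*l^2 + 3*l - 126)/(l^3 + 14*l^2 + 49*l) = (l^2 + 3*l - 18)/(l*(l + 7))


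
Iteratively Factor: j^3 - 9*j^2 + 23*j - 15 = (j - 1)*(j^2 - 8*j + 15) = (j - 3)*(j - 1)*(j - 5)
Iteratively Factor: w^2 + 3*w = (w)*(w + 3)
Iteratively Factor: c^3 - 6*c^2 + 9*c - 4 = (c - 1)*(c^2 - 5*c + 4) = (c - 1)^2*(c - 4)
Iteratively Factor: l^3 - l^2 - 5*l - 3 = (l + 1)*(l^2 - 2*l - 3) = (l - 3)*(l + 1)*(l + 1)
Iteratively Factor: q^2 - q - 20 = (q + 4)*(q - 5)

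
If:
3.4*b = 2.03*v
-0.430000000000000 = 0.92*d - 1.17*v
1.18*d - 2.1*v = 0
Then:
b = -0.55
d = -1.64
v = -0.92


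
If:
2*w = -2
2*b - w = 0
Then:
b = -1/2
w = -1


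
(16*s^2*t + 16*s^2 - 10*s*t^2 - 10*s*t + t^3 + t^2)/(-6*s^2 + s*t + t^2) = (-8*s*t - 8*s + t^2 + t)/(3*s + t)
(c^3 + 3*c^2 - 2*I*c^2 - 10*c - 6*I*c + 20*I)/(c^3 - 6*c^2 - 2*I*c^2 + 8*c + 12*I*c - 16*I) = (c + 5)/(c - 4)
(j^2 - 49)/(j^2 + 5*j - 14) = (j - 7)/(j - 2)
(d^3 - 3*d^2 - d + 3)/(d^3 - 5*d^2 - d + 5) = (d - 3)/(d - 5)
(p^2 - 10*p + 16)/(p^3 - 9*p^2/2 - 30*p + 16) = 2*(p - 2)/(2*p^2 + 7*p - 4)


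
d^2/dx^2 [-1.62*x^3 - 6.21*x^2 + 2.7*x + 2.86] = -9.72*x - 12.42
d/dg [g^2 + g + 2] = 2*g + 1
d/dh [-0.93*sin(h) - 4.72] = -0.93*cos(h)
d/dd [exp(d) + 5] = exp(d)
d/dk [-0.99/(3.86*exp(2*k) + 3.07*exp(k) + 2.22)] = (7.6428*exp(k) + 3.0393)*exp(k)/(3.86*exp(2*k) + 3.07*exp(k) + 2.22)^2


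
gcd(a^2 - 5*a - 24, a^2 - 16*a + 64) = a - 8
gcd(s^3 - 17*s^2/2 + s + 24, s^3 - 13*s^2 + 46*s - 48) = s^2 - 10*s + 16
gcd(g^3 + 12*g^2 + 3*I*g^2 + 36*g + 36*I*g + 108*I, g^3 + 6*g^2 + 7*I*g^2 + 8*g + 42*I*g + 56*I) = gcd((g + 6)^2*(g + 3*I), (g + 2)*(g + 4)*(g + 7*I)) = 1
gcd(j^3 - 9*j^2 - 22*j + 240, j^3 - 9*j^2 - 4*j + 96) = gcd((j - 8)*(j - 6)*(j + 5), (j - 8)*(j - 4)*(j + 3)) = j - 8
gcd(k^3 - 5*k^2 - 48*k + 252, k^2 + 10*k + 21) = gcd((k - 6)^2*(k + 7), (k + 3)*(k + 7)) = k + 7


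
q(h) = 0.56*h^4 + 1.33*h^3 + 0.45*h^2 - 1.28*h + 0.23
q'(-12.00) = -3308.24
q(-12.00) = 9394.31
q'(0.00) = -1.28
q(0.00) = 0.23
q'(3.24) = 119.71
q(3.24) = 107.75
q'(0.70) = 2.07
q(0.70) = 0.15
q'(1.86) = 28.61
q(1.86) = 14.67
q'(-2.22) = -8.12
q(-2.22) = 4.34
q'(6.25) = 707.08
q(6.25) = 1189.01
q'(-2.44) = -12.26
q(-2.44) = 6.56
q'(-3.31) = -41.78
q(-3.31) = 28.39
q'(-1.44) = -0.99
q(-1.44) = 1.44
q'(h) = 2.24*h^3 + 3.99*h^2 + 0.9*h - 1.28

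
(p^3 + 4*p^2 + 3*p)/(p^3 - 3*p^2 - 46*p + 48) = p*(p^2 + 4*p + 3)/(p^3 - 3*p^2 - 46*p + 48)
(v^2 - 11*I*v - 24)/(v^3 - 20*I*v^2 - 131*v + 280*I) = (v - 3*I)/(v^2 - 12*I*v - 35)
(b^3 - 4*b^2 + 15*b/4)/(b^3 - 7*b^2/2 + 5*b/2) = (b - 3/2)/(b - 1)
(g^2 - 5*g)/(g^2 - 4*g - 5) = g/(g + 1)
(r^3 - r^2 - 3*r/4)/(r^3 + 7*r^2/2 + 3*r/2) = (r - 3/2)/(r + 3)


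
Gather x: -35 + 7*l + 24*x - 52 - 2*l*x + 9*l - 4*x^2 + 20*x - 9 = 16*l - 4*x^2 + x*(44 - 2*l) - 96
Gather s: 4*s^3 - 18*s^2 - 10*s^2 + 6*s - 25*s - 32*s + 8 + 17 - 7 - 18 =4*s^3 - 28*s^2 - 51*s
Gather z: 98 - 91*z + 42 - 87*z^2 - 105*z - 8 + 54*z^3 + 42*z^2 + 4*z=54*z^3 - 45*z^2 - 192*z + 132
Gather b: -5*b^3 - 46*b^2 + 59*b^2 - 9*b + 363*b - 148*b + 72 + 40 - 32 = -5*b^3 + 13*b^2 + 206*b + 80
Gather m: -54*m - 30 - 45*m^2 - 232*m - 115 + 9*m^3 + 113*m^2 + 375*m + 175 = 9*m^3 + 68*m^2 + 89*m + 30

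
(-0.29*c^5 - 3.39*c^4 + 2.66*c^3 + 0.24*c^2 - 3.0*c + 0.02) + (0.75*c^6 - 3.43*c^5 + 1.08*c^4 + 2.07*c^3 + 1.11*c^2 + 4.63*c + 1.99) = 0.75*c^6 - 3.72*c^5 - 2.31*c^4 + 4.73*c^3 + 1.35*c^2 + 1.63*c + 2.01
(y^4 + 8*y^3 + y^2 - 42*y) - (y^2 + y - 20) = y^4 + 8*y^3 - 43*y + 20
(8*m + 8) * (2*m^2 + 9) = 16*m^3 + 16*m^2 + 72*m + 72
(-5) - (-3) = -2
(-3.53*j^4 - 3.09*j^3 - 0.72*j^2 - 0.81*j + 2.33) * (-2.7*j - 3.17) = 9.531*j^5 + 19.5331*j^4 + 11.7393*j^3 + 4.4694*j^2 - 3.7233*j - 7.3861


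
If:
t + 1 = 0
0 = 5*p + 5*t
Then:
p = 1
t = -1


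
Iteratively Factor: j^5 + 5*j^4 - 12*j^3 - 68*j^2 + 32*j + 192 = (j + 2)*(j^4 + 3*j^3 - 18*j^2 - 32*j + 96) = (j - 3)*(j + 2)*(j^3 + 6*j^2 - 32) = (j - 3)*(j - 2)*(j + 2)*(j^2 + 8*j + 16) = (j - 3)*(j - 2)*(j + 2)*(j + 4)*(j + 4)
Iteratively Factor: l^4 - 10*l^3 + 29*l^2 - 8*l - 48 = (l - 3)*(l^3 - 7*l^2 + 8*l + 16) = (l - 3)*(l + 1)*(l^2 - 8*l + 16) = (l - 4)*(l - 3)*(l + 1)*(l - 4)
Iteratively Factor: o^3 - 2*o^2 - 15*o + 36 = (o - 3)*(o^2 + o - 12) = (o - 3)^2*(o + 4)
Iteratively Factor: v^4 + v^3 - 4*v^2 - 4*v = (v)*(v^3 + v^2 - 4*v - 4) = v*(v - 2)*(v^2 + 3*v + 2) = v*(v - 2)*(v + 2)*(v + 1)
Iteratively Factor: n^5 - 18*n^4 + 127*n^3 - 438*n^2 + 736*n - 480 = (n - 4)*(n^4 - 14*n^3 + 71*n^2 - 154*n + 120) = (n - 4)^2*(n^3 - 10*n^2 + 31*n - 30) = (n - 4)^2*(n - 3)*(n^2 - 7*n + 10) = (n - 4)^2*(n - 3)*(n - 2)*(n - 5)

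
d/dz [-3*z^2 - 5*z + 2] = -6*z - 5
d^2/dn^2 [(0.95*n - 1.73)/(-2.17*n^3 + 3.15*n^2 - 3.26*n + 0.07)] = (-26.84073*n^5 + 136.719114*n^4 - 194.61841*n^3 + 174.694086*n^2 - 103.758648*n + 35.574986)/(10.218313*n^9 - 44.499105*n^8 + 110.648517*n^7 - 165.947124*n^6 + 169.098636*n^5 - 105.485709*n^4 + 38.990855*n^3 - 2.278101*n^2 + 0.047922*n - 0.000343)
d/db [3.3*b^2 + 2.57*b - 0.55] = 6.6*b + 2.57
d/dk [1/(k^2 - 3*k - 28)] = (3 - 2*k)/(-k^2 + 3*k + 28)^2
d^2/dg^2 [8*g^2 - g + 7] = 16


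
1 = 1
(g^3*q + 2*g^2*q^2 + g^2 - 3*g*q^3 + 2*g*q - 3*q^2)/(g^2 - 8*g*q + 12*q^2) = (g^3*q + 2*g^2*q^2 + g^2 - 3*g*q^3 + 2*g*q - 3*q^2)/(g^2 - 8*g*q + 12*q^2)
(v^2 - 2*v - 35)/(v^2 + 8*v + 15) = (v - 7)/(v + 3)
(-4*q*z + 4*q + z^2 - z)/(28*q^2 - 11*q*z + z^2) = (z - 1)/(-7*q + z)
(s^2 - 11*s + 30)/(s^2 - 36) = (s - 5)/(s + 6)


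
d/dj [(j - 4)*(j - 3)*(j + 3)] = 3*j^2 - 8*j - 9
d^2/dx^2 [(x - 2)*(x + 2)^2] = 6*x + 4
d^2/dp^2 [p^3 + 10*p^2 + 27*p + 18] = 6*p + 20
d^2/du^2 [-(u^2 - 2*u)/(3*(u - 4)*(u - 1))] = 2*(-u^3 + 4*u^2 - 8*u + 8)/(u^6 - 15*u^5 + 87*u^4 - 245*u^3 + 348*u^2 - 240*u + 64)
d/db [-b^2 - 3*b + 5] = -2*b - 3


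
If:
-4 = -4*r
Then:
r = 1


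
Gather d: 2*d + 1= 2*d + 1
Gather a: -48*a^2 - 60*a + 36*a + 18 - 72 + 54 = -48*a^2 - 24*a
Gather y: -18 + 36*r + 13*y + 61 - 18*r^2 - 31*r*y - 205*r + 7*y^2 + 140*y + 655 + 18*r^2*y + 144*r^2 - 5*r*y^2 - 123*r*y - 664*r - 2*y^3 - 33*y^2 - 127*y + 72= 126*r^2 - 833*r - 2*y^3 + y^2*(-5*r - 26) + y*(18*r^2 - 154*r + 26) + 770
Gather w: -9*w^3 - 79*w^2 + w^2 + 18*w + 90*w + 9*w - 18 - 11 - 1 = -9*w^3 - 78*w^2 + 117*w - 30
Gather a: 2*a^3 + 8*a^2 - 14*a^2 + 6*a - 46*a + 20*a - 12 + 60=2*a^3 - 6*a^2 - 20*a + 48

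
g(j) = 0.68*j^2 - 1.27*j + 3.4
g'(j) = 1.36*j - 1.27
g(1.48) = 3.01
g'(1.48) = 0.74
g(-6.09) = 36.35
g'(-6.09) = -9.55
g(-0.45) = 4.11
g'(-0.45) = -1.88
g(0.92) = 2.81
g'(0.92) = -0.02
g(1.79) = 3.31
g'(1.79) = 1.16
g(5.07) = 14.44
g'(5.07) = 5.63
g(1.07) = 2.82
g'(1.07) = 0.19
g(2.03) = 3.62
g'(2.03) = 1.49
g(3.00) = 5.71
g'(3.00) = 2.81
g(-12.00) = 116.56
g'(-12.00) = -17.59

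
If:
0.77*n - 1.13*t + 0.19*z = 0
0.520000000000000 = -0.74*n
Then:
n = -0.70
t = 0.168141592920354*z - 0.478832815116001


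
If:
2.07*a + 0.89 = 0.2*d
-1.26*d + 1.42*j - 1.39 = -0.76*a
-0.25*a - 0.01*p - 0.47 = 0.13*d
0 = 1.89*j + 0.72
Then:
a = -0.61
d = -1.90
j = -0.38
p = -6.92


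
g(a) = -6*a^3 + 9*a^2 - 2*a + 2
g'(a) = -18*a^2 + 18*a - 2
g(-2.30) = 127.21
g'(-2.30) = -138.62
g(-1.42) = 40.17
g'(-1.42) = -63.86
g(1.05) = 2.88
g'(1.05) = -2.94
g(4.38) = -338.27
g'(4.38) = -268.48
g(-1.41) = 39.53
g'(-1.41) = -63.17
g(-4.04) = 552.61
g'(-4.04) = -368.51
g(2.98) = -82.82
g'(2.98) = -108.21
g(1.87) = -9.50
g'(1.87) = -31.28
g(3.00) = -85.00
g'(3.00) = -110.00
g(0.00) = 2.00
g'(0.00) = -2.00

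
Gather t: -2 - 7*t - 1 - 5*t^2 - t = -5*t^2 - 8*t - 3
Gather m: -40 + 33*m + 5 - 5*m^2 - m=-5*m^2 + 32*m - 35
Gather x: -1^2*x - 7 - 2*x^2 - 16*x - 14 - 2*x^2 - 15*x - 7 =-4*x^2 - 32*x - 28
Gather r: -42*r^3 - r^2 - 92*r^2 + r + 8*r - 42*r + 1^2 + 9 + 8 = -42*r^3 - 93*r^2 - 33*r + 18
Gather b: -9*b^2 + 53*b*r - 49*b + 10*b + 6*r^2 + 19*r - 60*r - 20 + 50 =-9*b^2 + b*(53*r - 39) + 6*r^2 - 41*r + 30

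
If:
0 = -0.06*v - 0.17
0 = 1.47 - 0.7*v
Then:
No Solution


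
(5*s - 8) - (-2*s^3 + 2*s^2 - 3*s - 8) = 2*s^3 - 2*s^2 + 8*s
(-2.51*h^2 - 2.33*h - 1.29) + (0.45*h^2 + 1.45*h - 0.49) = -2.06*h^2 - 0.88*h - 1.78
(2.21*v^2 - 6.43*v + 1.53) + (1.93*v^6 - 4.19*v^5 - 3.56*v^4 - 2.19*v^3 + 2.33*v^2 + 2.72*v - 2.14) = 1.93*v^6 - 4.19*v^5 - 3.56*v^4 - 2.19*v^3 + 4.54*v^2 - 3.71*v - 0.61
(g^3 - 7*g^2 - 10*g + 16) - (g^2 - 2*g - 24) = g^3 - 8*g^2 - 8*g + 40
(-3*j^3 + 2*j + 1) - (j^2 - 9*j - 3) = -3*j^3 - j^2 + 11*j + 4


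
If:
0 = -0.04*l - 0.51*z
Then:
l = -12.75*z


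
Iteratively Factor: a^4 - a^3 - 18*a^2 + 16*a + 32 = (a + 4)*(a^3 - 5*a^2 + 2*a + 8) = (a + 1)*(a + 4)*(a^2 - 6*a + 8) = (a - 4)*(a + 1)*(a + 4)*(a - 2)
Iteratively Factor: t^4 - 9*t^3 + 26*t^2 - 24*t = (t - 3)*(t^3 - 6*t^2 + 8*t) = t*(t - 3)*(t^2 - 6*t + 8) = t*(t - 3)*(t - 2)*(t - 4)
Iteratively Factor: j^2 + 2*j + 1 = (j + 1)*(j + 1)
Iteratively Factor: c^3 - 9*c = (c)*(c^2 - 9) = c*(c + 3)*(c - 3)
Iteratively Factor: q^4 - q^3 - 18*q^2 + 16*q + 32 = (q - 4)*(q^3 + 3*q^2 - 6*q - 8) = (q - 4)*(q - 2)*(q^2 + 5*q + 4) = (q - 4)*(q - 2)*(q + 1)*(q + 4)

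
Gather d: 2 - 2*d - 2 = -2*d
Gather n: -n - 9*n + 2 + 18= 20 - 10*n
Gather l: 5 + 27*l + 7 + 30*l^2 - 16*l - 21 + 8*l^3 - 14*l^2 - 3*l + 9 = 8*l^3 + 16*l^2 + 8*l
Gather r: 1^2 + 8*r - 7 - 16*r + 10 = 4 - 8*r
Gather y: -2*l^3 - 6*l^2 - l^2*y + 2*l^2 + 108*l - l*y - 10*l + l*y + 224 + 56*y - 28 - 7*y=-2*l^3 - 4*l^2 + 98*l + y*(49 - l^2) + 196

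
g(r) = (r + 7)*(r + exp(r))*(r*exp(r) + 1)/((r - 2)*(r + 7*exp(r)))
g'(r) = (r + 7)*(r + exp(r))*(r*exp(r) + exp(r))/((r - 2)*(r + 7*exp(r))) + (r + 7)*(r + exp(r))*(r*exp(r) + 1)*(-7*exp(r) - 1)/((r - 2)*(r + 7*exp(r))^2) + (r + 7)*(r*exp(r) + 1)*(exp(r) + 1)/((r - 2)*(r + 7*exp(r))) + (r + exp(r))*(r*exp(r) + 1)/((r - 2)*(r + 7*exp(r))) - (r + 7)*(r + exp(r))*(r*exp(r) + 1)/((r - 2)^2*(r + 7*exp(r)))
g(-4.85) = -0.30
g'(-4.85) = -0.18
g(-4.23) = -0.43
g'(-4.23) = -0.21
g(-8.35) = 0.13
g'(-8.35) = -0.08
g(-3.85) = -0.51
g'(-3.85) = -0.24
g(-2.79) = -0.84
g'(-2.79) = -0.45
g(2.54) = 97.80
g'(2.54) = -46.90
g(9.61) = 44711.90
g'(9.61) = 46158.54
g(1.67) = -46.60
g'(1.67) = -209.89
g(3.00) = 98.48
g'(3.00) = 33.37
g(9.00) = 23836.14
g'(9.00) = 24548.69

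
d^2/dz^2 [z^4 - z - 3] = 12*z^2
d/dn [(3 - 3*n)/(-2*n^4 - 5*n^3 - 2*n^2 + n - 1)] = 3*n*(-6*n^3 - 2*n^2 + 13*n + 4)/(4*n^8 + 20*n^7 + 33*n^6 + 16*n^5 - 2*n^4 + 6*n^3 + 5*n^2 - 2*n + 1)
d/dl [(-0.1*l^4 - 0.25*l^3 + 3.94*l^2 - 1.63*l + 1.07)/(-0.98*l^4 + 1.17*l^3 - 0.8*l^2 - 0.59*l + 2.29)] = (-0.362*l^6 + 7.8824*l^5 - 9.025*l^4 + 7.3876*l^3 - 9.1018*l^2 + 19.7572*l - 3.1014)/(0.9604*l^8 - 2.2932*l^7 + 2.9369*l^6 - 0.7156*l^5 - 5.229*l^4 + 6.3026*l^3 - 3.3159*l^2 - 2.7022*l + 5.2441)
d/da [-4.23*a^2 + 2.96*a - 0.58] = 2.96 - 8.46*a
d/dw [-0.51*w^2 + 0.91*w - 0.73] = 0.91 - 1.02*w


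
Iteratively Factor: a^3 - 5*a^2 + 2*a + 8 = (a - 2)*(a^2 - 3*a - 4) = (a - 2)*(a + 1)*(a - 4)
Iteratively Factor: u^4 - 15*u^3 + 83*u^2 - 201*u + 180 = (u - 3)*(u^3 - 12*u^2 + 47*u - 60) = (u - 3)^2*(u^2 - 9*u + 20) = (u - 4)*(u - 3)^2*(u - 5)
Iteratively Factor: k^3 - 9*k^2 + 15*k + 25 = (k + 1)*(k^2 - 10*k + 25) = (k - 5)*(k + 1)*(k - 5)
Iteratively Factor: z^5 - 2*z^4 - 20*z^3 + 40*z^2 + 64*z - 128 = (z - 2)*(z^4 - 20*z^2 + 64) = (z - 2)*(z + 2)*(z^3 - 2*z^2 - 16*z + 32) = (z - 4)*(z - 2)*(z + 2)*(z^2 + 2*z - 8) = (z - 4)*(z - 2)*(z + 2)*(z + 4)*(z - 2)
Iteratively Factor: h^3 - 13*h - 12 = (h + 1)*(h^2 - h - 12) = (h + 1)*(h + 3)*(h - 4)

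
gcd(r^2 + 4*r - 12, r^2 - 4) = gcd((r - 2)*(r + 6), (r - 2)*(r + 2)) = r - 2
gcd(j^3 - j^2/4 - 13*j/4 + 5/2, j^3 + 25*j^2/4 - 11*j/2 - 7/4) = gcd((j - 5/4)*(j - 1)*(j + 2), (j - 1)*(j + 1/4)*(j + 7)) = j - 1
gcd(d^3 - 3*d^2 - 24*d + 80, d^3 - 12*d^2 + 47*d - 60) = d - 4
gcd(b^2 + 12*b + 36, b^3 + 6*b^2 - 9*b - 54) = b + 6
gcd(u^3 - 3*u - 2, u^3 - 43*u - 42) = u + 1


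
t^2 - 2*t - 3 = (t - 3)*(t + 1)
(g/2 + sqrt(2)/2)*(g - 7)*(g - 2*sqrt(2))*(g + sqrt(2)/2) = g^4/2 - 7*g^3/2 - sqrt(2)*g^3/4 - 5*g^2/2 + 7*sqrt(2)*g^2/4 - sqrt(2)*g + 35*g/2 + 7*sqrt(2)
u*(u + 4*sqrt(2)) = u^2 + 4*sqrt(2)*u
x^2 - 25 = (x - 5)*(x + 5)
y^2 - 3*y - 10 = (y - 5)*(y + 2)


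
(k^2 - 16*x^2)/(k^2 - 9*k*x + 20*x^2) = (-k - 4*x)/(-k + 5*x)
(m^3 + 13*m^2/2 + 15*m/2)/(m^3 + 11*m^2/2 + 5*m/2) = (2*m + 3)/(2*m + 1)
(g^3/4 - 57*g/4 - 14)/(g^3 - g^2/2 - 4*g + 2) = (g^3 - 57*g - 56)/(2*(2*g^3 - g^2 - 8*g + 4))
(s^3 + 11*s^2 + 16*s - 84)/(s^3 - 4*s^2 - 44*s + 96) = (s + 7)/(s - 8)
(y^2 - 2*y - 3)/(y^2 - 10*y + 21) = (y + 1)/(y - 7)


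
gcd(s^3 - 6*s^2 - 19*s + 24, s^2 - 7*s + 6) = s - 1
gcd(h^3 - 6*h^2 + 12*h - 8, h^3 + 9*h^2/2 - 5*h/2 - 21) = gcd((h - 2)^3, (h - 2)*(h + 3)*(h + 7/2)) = h - 2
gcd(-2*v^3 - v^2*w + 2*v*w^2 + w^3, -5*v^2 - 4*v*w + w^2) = v + w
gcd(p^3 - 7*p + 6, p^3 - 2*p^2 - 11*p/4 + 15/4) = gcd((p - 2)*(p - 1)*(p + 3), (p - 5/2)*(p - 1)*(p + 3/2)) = p - 1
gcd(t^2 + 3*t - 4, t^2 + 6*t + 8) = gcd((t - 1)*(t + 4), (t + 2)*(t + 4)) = t + 4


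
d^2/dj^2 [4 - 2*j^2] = -4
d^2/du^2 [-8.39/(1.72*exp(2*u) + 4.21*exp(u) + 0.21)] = (-8.39*(3.44*exp(u) + 4.21)*(6.88*exp(u) + 8.42)*exp(u) + (57.7232*exp(u) + 35.3219)*(1.72*exp(2*u) + 4.21*exp(u) + 0.21))*exp(u)/(1.72*exp(2*u) + 4.21*exp(u) + 0.21)^3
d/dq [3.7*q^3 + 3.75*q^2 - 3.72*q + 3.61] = 11.1*q^2 + 7.5*q - 3.72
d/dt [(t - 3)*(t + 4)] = 2*t + 1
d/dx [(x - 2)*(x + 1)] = 2*x - 1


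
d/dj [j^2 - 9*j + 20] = 2*j - 9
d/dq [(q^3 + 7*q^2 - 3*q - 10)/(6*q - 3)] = (4*q^3 + 11*q^2 - 14*q + 23)/(3*(4*q^2 - 4*q + 1))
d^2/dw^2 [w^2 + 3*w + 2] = 2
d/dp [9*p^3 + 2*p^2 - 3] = p*(27*p + 4)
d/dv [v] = 1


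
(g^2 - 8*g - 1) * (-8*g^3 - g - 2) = -8*g^5 + 64*g^4 + 7*g^3 + 6*g^2 + 17*g + 2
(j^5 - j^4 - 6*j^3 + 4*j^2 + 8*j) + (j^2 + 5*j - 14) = j^5 - j^4 - 6*j^3 + 5*j^2 + 13*j - 14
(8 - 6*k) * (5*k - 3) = -30*k^2 + 58*k - 24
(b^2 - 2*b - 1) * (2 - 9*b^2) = -9*b^4 + 18*b^3 + 11*b^2 - 4*b - 2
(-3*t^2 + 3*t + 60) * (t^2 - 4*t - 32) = -3*t^4 + 15*t^3 + 144*t^2 - 336*t - 1920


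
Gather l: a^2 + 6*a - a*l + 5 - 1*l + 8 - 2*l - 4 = a^2 + 6*a + l*(-a - 3) + 9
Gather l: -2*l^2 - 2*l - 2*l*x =-2*l^2 + l*(-2*x - 2)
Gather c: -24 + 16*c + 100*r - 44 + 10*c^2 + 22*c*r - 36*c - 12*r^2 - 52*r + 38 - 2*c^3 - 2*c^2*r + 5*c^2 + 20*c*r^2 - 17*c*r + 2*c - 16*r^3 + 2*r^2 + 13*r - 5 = -2*c^3 + c^2*(15 - 2*r) + c*(20*r^2 + 5*r - 18) - 16*r^3 - 10*r^2 + 61*r - 35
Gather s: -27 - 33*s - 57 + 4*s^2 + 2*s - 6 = 4*s^2 - 31*s - 90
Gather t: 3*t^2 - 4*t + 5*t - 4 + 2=3*t^2 + t - 2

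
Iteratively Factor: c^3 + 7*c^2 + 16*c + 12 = (c + 2)*(c^2 + 5*c + 6) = (c + 2)^2*(c + 3)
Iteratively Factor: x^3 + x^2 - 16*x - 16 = (x + 1)*(x^2 - 16) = (x - 4)*(x + 1)*(x + 4)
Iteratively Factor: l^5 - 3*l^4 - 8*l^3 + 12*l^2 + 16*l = (l - 2)*(l^4 - l^3 - 10*l^2 - 8*l) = (l - 2)*(l + 1)*(l^3 - 2*l^2 - 8*l) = (l - 4)*(l - 2)*(l + 1)*(l^2 + 2*l) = l*(l - 4)*(l - 2)*(l + 1)*(l + 2)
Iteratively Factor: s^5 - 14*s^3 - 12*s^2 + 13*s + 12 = (s + 1)*(s^4 - s^3 - 13*s^2 + s + 12) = (s - 4)*(s + 1)*(s^3 + 3*s^2 - s - 3) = (s - 4)*(s + 1)*(s + 3)*(s^2 - 1) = (s - 4)*(s + 1)^2*(s + 3)*(s - 1)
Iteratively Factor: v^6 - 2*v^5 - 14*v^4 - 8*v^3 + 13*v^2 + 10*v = (v)*(v^5 - 2*v^4 - 14*v^3 - 8*v^2 + 13*v + 10) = v*(v + 2)*(v^4 - 4*v^3 - 6*v^2 + 4*v + 5) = v*(v + 1)*(v + 2)*(v^3 - 5*v^2 - v + 5) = v*(v + 1)^2*(v + 2)*(v^2 - 6*v + 5) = v*(v - 5)*(v + 1)^2*(v + 2)*(v - 1)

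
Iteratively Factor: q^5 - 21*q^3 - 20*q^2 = (q + 4)*(q^4 - 4*q^3 - 5*q^2) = (q + 1)*(q + 4)*(q^3 - 5*q^2) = q*(q + 1)*(q + 4)*(q^2 - 5*q) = q^2*(q + 1)*(q + 4)*(q - 5)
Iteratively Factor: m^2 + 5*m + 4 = (m + 1)*(m + 4)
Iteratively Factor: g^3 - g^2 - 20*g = (g + 4)*(g^2 - 5*g) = (g - 5)*(g + 4)*(g)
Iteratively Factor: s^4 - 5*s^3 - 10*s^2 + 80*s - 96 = (s - 2)*(s^3 - 3*s^2 - 16*s + 48) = (s - 2)*(s + 4)*(s^2 - 7*s + 12) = (s - 3)*(s - 2)*(s + 4)*(s - 4)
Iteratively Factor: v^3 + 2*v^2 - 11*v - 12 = (v - 3)*(v^2 + 5*v + 4) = (v - 3)*(v + 4)*(v + 1)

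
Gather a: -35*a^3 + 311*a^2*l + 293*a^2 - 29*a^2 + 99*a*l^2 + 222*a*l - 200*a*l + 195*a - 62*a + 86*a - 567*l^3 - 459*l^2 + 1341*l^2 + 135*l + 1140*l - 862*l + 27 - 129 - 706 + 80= -35*a^3 + a^2*(311*l + 264) + a*(99*l^2 + 22*l + 219) - 567*l^3 + 882*l^2 + 413*l - 728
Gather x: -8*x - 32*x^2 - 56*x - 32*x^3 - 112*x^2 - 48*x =-32*x^3 - 144*x^2 - 112*x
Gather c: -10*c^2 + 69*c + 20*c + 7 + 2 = -10*c^2 + 89*c + 9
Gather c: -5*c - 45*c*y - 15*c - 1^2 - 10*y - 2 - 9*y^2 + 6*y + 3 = c*(-45*y - 20) - 9*y^2 - 4*y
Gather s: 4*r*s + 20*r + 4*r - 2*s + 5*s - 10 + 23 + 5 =24*r + s*(4*r + 3) + 18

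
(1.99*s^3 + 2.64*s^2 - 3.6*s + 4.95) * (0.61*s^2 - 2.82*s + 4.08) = 1.2139*s^5 - 4.0014*s^4 - 1.5216*s^3 + 23.9427*s^2 - 28.647*s + 20.196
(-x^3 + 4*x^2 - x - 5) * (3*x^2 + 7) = -3*x^5 + 12*x^4 - 10*x^3 + 13*x^2 - 7*x - 35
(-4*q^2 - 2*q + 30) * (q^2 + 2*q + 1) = -4*q^4 - 10*q^3 + 22*q^2 + 58*q + 30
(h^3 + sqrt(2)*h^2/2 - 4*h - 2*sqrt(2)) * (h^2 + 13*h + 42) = h^5 + sqrt(2)*h^4/2 + 13*h^4 + 13*sqrt(2)*h^3/2 + 38*h^3 - 52*h^2 + 19*sqrt(2)*h^2 - 168*h - 26*sqrt(2)*h - 84*sqrt(2)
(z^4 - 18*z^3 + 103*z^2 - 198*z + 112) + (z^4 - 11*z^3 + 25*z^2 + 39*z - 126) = 2*z^4 - 29*z^3 + 128*z^2 - 159*z - 14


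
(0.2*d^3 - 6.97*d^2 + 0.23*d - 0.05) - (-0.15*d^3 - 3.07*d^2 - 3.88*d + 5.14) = 0.35*d^3 - 3.9*d^2 + 4.11*d - 5.19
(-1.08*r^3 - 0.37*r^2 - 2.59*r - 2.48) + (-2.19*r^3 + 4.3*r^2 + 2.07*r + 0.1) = -3.27*r^3 + 3.93*r^2 - 0.52*r - 2.38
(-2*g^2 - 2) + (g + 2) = -2*g^2 + g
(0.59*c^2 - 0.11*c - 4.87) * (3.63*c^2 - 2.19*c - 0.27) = 2.1417*c^4 - 1.6914*c^3 - 17.5965*c^2 + 10.695*c + 1.3149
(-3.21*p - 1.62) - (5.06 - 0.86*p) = -2.35*p - 6.68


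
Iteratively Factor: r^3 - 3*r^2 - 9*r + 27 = (r + 3)*(r^2 - 6*r + 9) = (r - 3)*(r + 3)*(r - 3)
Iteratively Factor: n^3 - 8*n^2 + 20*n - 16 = (n - 2)*(n^2 - 6*n + 8) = (n - 2)^2*(n - 4)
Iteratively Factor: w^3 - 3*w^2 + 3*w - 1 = (w - 1)*(w^2 - 2*w + 1) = (w - 1)^2*(w - 1)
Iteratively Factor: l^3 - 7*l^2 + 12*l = (l - 4)*(l^2 - 3*l) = (l - 4)*(l - 3)*(l)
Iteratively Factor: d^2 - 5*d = (d - 5)*(d)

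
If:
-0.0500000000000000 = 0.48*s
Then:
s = -0.10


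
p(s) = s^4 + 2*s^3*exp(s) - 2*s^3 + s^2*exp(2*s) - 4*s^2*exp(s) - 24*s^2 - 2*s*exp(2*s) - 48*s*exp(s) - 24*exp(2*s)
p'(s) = 2*s^3*exp(s) + 4*s^3 + 2*s^2*exp(2*s) + 2*s^2*exp(s) - 6*s^2 - 2*s*exp(2*s) - 56*s*exp(s) - 48*s - 50*exp(2*s) - 48*exp(s)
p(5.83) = -200275.66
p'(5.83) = 762755.32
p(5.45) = -294922.42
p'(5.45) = -73812.01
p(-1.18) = -15.42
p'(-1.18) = 42.88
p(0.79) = -223.62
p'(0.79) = -482.37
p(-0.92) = -5.80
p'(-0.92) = 30.04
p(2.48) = -4743.78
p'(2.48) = -7898.28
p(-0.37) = -2.38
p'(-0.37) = -25.36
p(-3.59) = -49.90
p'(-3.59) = -87.71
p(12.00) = 2543330725328.40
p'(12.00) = 5669164311747.75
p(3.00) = -11191.78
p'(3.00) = -18312.61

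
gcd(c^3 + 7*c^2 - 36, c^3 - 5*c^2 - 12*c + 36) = c^2 + c - 6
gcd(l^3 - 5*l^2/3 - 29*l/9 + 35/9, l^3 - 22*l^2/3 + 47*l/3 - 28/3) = l^2 - 10*l/3 + 7/3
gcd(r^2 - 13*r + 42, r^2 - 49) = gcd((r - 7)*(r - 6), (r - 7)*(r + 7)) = r - 7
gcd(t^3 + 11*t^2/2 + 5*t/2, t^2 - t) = t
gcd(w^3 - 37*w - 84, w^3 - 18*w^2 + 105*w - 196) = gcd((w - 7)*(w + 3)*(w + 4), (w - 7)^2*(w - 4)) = w - 7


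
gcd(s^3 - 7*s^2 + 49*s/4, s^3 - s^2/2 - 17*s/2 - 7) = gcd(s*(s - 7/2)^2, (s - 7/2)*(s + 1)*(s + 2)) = s - 7/2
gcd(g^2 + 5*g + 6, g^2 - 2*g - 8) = g + 2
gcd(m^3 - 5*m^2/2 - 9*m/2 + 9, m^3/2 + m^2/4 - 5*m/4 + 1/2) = m + 2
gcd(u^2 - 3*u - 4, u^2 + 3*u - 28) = u - 4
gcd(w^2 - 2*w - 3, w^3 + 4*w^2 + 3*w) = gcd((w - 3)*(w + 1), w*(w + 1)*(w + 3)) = w + 1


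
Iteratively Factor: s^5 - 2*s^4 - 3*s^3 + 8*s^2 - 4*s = (s)*(s^4 - 2*s^3 - 3*s^2 + 8*s - 4) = s*(s + 2)*(s^3 - 4*s^2 + 5*s - 2) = s*(s - 2)*(s + 2)*(s^2 - 2*s + 1) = s*(s - 2)*(s - 1)*(s + 2)*(s - 1)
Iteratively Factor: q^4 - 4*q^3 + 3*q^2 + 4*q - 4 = (q - 2)*(q^3 - 2*q^2 - q + 2) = (q - 2)*(q - 1)*(q^2 - q - 2) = (q - 2)*(q - 1)*(q + 1)*(q - 2)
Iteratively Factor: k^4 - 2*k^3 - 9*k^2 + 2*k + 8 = (k + 2)*(k^3 - 4*k^2 - k + 4) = (k + 1)*(k + 2)*(k^2 - 5*k + 4) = (k - 4)*(k + 1)*(k + 2)*(k - 1)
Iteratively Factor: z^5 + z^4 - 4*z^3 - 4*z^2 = (z + 1)*(z^4 - 4*z^2) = (z - 2)*(z + 1)*(z^3 + 2*z^2) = z*(z - 2)*(z + 1)*(z^2 + 2*z) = z^2*(z - 2)*(z + 1)*(z + 2)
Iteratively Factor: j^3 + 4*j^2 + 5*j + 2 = (j + 1)*(j^2 + 3*j + 2) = (j + 1)^2*(j + 2)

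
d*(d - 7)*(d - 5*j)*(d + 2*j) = d^4 - 3*d^3*j - 7*d^3 - 10*d^2*j^2 + 21*d^2*j + 70*d*j^2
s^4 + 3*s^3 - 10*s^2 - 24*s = s*(s - 3)*(s + 2)*(s + 4)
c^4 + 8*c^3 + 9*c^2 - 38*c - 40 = (c - 2)*(c + 1)*(c + 4)*(c + 5)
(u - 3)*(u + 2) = u^2 - u - 6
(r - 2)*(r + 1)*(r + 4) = r^3 + 3*r^2 - 6*r - 8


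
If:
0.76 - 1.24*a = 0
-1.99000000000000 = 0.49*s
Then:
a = 0.61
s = -4.06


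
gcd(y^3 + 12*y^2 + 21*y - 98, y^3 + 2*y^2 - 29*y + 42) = y^2 + 5*y - 14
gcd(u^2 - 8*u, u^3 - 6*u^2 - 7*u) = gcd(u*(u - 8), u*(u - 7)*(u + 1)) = u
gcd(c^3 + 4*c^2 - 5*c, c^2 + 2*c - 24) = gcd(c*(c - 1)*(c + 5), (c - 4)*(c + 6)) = 1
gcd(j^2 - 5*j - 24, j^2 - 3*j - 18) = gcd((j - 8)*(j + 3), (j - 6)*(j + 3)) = j + 3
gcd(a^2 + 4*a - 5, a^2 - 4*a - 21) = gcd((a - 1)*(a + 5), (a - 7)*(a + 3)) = 1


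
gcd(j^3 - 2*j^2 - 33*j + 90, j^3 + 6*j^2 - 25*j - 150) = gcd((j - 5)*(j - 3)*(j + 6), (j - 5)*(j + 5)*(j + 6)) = j^2 + j - 30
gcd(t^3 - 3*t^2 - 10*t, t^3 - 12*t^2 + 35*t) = t^2 - 5*t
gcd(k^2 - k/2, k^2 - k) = k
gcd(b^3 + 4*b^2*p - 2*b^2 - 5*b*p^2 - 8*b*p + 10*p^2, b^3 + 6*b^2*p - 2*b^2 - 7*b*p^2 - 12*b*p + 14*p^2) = -b^2 + b*p + 2*b - 2*p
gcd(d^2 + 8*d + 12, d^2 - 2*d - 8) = d + 2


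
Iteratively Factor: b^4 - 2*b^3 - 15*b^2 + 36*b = (b)*(b^3 - 2*b^2 - 15*b + 36) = b*(b - 3)*(b^2 + b - 12) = b*(b - 3)*(b + 4)*(b - 3)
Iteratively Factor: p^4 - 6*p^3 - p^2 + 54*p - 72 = (p - 2)*(p^3 - 4*p^2 - 9*p + 36) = (p - 2)*(p + 3)*(p^2 - 7*p + 12) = (p - 3)*(p - 2)*(p + 3)*(p - 4)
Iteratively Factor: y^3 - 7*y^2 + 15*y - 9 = (y - 3)*(y^2 - 4*y + 3) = (y - 3)^2*(y - 1)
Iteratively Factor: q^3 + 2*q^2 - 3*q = (q - 1)*(q^2 + 3*q) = q*(q - 1)*(q + 3)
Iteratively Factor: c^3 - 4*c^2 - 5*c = (c + 1)*(c^2 - 5*c) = c*(c + 1)*(c - 5)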